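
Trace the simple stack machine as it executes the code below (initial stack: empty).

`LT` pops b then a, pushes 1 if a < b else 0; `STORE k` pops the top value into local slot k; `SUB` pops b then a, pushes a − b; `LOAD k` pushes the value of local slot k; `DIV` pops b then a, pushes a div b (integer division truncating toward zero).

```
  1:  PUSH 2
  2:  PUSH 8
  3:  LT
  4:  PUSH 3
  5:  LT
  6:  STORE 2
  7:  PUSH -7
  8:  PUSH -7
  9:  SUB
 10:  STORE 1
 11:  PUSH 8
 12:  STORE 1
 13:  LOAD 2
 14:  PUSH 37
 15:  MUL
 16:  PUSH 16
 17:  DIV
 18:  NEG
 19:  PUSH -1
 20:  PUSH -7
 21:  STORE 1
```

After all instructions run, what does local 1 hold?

-7

PUSH 2  : [2]
PUSH 8  : [2, 8]
LT      : [1]
PUSH 3  : [1, 3]
LT      : [1]
STORE 2 : []
PUSH -7 : [-7]
PUSH -7 : [-7, -7]
SUB     : [0]
STORE 1 : []
PUSH 8  : [8]
STORE 1 : []
LOAD 2  : [1]
PUSH 37 : [1, 37]
MUL     : [37]
PUSH 16 : [37, 16]
DIV     : [2]
NEG     : [-2]
PUSH -1 : [-2, -1]
PUSH -7 : [-2, -1, -7]
STORE 1 : [-2, -1]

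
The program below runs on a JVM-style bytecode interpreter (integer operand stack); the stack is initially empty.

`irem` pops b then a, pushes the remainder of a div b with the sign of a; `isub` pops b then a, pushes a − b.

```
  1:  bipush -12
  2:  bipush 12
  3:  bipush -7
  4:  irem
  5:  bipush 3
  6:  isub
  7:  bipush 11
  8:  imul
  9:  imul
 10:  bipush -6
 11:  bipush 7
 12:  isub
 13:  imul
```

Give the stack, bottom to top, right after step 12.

bipush -12 → -12
bipush 12  → -12 12
bipush -7  → -12 12 -7
irem       → -12 5
bipush 3   → -12 5 3
isub       → -12 2
bipush 11  → -12 2 11
imul       → -12 22
imul       → -264
bipush -6  → -264 -6
bipush 7   → -264 -6 7
isub       → -264 -13

[-264, -13]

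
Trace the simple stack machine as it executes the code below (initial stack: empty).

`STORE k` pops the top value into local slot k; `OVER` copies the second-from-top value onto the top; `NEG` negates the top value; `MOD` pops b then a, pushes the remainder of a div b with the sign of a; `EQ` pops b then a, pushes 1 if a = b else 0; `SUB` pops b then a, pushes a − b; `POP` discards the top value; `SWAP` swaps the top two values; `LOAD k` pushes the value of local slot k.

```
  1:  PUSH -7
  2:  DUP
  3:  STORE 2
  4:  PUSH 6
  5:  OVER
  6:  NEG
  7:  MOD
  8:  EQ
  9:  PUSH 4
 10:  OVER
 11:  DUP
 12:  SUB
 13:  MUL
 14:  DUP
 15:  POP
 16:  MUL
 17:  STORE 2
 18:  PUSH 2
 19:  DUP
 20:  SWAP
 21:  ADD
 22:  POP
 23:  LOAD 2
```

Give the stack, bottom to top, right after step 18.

PUSH -7 → [-7]
DUP     → [-7, -7]
STORE 2 → [-7]
PUSH 6  → [-7, 6]
OVER    → [-7, 6, -7]
NEG     → [-7, 6, 7]
MOD     → [-7, 6]
EQ      → [0]
PUSH 4  → [0, 4]
OVER    → [0, 4, 0]
DUP     → [0, 4, 0, 0]
SUB     → [0, 4, 0]
MUL     → [0, 0]
DUP     → [0, 0, 0]
POP     → [0, 0]
MUL     → [0]
STORE 2 → []
PUSH 2  → [2]

[2]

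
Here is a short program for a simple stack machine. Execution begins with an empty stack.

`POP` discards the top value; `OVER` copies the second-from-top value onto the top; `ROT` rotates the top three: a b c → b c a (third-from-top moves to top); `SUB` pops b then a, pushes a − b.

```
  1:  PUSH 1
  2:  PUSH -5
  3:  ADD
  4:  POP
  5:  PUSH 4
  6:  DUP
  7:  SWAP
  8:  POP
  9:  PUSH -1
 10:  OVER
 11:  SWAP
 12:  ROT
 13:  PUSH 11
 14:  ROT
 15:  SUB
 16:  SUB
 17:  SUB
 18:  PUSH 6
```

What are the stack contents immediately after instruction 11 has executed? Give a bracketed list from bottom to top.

PUSH 1   [1]
PUSH -5  [1, -5]
ADD      [-4]
POP      []
PUSH 4   [4]
DUP      [4, 4]
SWAP     [4, 4]
POP      [4]
PUSH -1  [4, -1]
OVER     [4, -1, 4]
SWAP     [4, 4, -1]

[4, 4, -1]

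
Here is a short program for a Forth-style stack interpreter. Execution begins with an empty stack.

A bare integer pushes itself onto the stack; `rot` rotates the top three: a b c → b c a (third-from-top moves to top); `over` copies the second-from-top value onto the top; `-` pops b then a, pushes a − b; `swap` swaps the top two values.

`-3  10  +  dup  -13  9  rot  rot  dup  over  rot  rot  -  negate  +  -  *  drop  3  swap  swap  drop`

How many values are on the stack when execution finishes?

-3      [-3]
10      [-3, 10]
+       [7]
dup     [7, 7]
-13     [7, 7, -13]
9       [7, 7, -13, 9]
rot     [7, -13, 9, 7]
rot     [7, 9, 7, -13]
dup     [7, 9, 7, -13, -13]
over    [7, 9, 7, -13, -13, -13]
rot     [7, 9, 7, -13, -13, -13]
rot     [7, 9, 7, -13, -13, -13]
-       [7, 9, 7, -13, 0]
negate  [7, 9, 7, -13, 0]
+       [7, 9, 7, -13]
-       [7, 9, 20]
*       [7, 180]
drop    [7]
3       [7, 3]
swap    [3, 7]
swap    [7, 3]
drop    [7]

1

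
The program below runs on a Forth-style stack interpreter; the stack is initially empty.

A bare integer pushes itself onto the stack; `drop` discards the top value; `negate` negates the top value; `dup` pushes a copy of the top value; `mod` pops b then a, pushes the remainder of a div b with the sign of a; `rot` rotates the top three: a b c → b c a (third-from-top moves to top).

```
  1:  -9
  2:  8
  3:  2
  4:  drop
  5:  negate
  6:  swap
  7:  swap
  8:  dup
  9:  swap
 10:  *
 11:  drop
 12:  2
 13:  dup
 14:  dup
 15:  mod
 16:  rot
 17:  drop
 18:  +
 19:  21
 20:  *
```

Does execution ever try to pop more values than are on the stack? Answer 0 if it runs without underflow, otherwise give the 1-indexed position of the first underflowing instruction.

-9     -> [-9]
8      -> [-9, 8]
2      -> [-9, 8, 2]
drop   -> [-9, 8]
negate -> [-9, -8]
swap   -> [-8, -9]
swap   -> [-9, -8]
dup    -> [-9, -8, -8]
swap   -> [-9, -8, -8]
*      -> [-9, 64]
drop   -> [-9]
2      -> [-9, 2]
dup    -> [-9, 2, 2]
dup    -> [-9, 2, 2, 2]
mod    -> [-9, 2, 0]
rot    -> [2, 0, -9]
drop   -> [2, 0]
+      -> [2]
21     -> [2, 21]
*      -> [42]

0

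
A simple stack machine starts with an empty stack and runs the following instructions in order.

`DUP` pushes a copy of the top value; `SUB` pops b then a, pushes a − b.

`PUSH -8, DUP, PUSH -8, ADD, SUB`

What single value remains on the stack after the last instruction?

8

PUSH -8  -8
DUP      -8 -8
PUSH -8  -8 -8 -8
ADD      -8 -16
SUB      8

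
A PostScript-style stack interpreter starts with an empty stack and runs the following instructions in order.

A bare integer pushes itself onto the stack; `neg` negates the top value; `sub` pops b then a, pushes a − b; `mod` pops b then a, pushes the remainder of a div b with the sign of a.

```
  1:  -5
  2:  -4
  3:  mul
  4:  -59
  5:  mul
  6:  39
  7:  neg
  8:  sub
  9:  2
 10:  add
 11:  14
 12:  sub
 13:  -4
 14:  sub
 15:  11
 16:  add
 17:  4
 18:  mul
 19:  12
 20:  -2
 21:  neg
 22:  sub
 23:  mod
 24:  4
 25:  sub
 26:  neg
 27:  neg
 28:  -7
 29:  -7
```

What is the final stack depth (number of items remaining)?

-5   -5
-4   -5 -4
mul  20
-59  20 -59
mul  -1180
39   -1180 39
neg  -1180 -39
sub  -1141
2    -1141 2
add  -1139
14   -1139 14
sub  -1153
-4   -1153 -4
sub  -1149
11   -1149 11
add  -1138
4    -1138 4
mul  -4552
12   -4552 12
-2   -4552 12 -2
neg  -4552 12 2
sub  -4552 10
mod  -2
4    -2 4
sub  -6
neg  6
neg  -6
-7   -6 -7
-7   -6 -7 -7

3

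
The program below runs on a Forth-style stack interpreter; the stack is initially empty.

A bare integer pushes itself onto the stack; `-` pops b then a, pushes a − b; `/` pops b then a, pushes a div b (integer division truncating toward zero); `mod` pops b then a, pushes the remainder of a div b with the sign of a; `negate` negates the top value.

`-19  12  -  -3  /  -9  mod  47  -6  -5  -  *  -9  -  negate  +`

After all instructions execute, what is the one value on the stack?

-19    -> [-19]
12     -> [-19, 12]
-      -> [-31]
-3     -> [-31, -3]
/      -> [10]
-9     -> [10, -9]
mod    -> [1]
47     -> [1, 47]
-6     -> [1, 47, -6]
-5     -> [1, 47, -6, -5]
-      -> [1, 47, -1]
*      -> [1, -47]
-9     -> [1, -47, -9]
-      -> [1, -38]
negate -> [1, 38]
+      -> [39]

39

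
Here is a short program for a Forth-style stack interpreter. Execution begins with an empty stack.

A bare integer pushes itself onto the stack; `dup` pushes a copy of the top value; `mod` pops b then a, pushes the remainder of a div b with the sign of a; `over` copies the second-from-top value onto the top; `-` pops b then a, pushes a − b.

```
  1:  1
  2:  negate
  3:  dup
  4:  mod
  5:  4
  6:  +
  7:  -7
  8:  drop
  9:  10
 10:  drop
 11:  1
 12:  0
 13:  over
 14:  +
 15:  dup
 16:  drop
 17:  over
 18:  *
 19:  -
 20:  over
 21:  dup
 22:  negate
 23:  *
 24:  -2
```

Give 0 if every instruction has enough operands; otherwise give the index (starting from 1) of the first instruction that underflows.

0

1      : [1]
negate : [-1]
dup    : [-1, -1]
mod    : [0]
4      : [0, 4]
+      : [4]
-7     : [4, -7]
drop   : [4]
10     : [4, 10]
drop   : [4]
1      : [4, 1]
0      : [4, 1, 0]
over   : [4, 1, 0, 1]
+      : [4, 1, 1]
dup    : [4, 1, 1, 1]
drop   : [4, 1, 1]
over   : [4, 1, 1, 1]
*      : [4, 1, 1]
-      : [4, 0]
over   : [4, 0, 4]
dup    : [4, 0, 4, 4]
negate : [4, 0, 4, -4]
*      : [4, 0, -16]
-2     : [4, 0, -16, -2]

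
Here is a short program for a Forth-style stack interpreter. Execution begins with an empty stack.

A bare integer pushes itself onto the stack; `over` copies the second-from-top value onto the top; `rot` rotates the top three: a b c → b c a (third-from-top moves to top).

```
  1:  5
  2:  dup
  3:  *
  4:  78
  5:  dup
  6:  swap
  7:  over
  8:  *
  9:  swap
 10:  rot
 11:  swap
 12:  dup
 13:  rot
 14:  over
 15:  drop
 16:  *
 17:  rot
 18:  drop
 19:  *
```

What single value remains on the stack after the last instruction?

5    : [5]
dup  : [5, 5]
*    : [25]
78   : [25, 78]
dup  : [25, 78, 78]
swap : [25, 78, 78]
over : [25, 78, 78, 78]
*    : [25, 78, 6084]
swap : [25, 6084, 78]
rot  : [6084, 78, 25]
swap : [6084, 25, 78]
dup  : [6084, 25, 78, 78]
rot  : [6084, 78, 78, 25]
over : [6084, 78, 78, 25, 78]
drop : [6084, 78, 78, 25]
*    : [6084, 78, 1950]
rot  : [78, 1950, 6084]
drop : [78, 1950]
*    : [152100]

152100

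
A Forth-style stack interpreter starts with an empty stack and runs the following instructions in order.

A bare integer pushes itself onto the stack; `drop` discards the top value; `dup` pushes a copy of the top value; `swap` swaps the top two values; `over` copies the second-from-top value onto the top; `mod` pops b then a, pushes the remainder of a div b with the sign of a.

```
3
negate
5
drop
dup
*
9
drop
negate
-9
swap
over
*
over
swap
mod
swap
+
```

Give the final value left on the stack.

-18

3      → [3]
negate → [-3]
5      → [-3, 5]
drop   → [-3]
dup    → [-3, -3]
*      → [9]
9      → [9, 9]
drop   → [9]
negate → [-9]
-9     → [-9, -9]
swap   → [-9, -9]
over   → [-9, -9, -9]
*      → [-9, 81]
over   → [-9, 81, -9]
swap   → [-9, -9, 81]
mod    → [-9, -9]
swap   → [-9, -9]
+      → [-18]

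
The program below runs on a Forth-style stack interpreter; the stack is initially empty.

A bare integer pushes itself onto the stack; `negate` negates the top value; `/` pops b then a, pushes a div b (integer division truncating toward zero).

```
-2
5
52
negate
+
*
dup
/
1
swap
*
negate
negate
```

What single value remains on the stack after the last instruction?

-2      [-2]
5       [-2, 5]
52      [-2, 5, 52]
negate  [-2, 5, -52]
+       [-2, -47]
*       [94]
dup     [94, 94]
/       [1]
1       [1, 1]
swap    [1, 1]
*       [1]
negate  [-1]
negate  [1]

1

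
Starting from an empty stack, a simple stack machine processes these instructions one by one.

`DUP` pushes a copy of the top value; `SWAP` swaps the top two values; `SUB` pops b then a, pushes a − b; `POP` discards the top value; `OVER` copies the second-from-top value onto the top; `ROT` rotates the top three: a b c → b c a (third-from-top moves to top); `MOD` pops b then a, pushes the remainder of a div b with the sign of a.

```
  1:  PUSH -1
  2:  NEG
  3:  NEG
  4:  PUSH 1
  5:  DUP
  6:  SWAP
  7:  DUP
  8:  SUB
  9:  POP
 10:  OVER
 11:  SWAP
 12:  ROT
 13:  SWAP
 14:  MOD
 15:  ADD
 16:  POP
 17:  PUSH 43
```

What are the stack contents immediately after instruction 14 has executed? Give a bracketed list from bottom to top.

[-1, 0]

PUSH -1 : [-1]
NEG     : [1]
NEG     : [-1]
PUSH 1  : [-1, 1]
DUP     : [-1, 1, 1]
SWAP    : [-1, 1, 1]
DUP     : [-1, 1, 1, 1]
SUB     : [-1, 1, 0]
POP     : [-1, 1]
OVER    : [-1, 1, -1]
SWAP    : [-1, -1, 1]
ROT     : [-1, 1, -1]
SWAP    : [-1, -1, 1]
MOD     : [-1, 0]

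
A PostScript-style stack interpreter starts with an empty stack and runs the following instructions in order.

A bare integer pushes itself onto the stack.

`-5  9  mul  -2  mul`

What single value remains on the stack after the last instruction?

-5  : [-5]
9   : [-5, 9]
mul : [-45]
-2  : [-45, -2]
mul : [90]

90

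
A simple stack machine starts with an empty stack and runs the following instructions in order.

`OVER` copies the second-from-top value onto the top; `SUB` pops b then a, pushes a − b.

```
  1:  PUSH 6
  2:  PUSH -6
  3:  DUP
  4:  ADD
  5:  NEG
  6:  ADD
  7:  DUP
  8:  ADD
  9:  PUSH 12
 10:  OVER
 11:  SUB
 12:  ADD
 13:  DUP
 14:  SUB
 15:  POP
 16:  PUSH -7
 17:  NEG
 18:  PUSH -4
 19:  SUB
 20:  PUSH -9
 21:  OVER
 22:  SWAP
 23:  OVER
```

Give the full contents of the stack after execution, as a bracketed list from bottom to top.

[11, 11, -9, 11]

PUSH 6   6
PUSH -6  6 -6
DUP      6 -6 -6
ADD      6 -12
NEG      6 12
ADD      18
DUP      18 18
ADD      36
PUSH 12  36 12
OVER     36 12 36
SUB      36 -24
ADD      12
DUP      12 12
SUB      0
POP      (empty)
PUSH -7  -7
NEG      7
PUSH -4  7 -4
SUB      11
PUSH -9  11 -9
OVER     11 -9 11
SWAP     11 11 -9
OVER     11 11 -9 11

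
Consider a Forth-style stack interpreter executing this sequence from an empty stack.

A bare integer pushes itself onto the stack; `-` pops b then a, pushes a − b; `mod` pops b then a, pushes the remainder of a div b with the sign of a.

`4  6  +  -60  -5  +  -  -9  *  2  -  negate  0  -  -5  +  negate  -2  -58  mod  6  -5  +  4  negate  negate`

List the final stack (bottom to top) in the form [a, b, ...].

[-672, -2, 1, 4]

4      : [4]
6      : [4, 6]
+      : [10]
-60    : [10, -60]
-5     : [10, -60, -5]
+      : [10, -65]
-      : [75]
-9     : [75, -9]
*      : [-675]
2      : [-675, 2]
-      : [-677]
negate : [677]
0      : [677, 0]
-      : [677]
-5     : [677, -5]
+      : [672]
negate : [-672]
-2     : [-672, -2]
-58    : [-672, -2, -58]
mod    : [-672, -2]
6      : [-672, -2, 6]
-5     : [-672, -2, 6, -5]
+      : [-672, -2, 1]
4      : [-672, -2, 1, 4]
negate : [-672, -2, 1, -4]
negate : [-672, -2, 1, 4]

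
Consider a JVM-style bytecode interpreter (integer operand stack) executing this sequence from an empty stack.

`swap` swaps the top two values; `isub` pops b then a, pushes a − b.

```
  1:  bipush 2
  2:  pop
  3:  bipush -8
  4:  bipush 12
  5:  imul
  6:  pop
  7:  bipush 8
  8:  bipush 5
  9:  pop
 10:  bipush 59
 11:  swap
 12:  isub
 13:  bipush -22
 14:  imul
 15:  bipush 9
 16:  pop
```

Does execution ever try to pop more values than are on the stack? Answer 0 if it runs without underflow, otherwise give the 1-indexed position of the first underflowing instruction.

0

bipush 2    [2]
pop         []
bipush -8   [-8]
bipush 12   [-8, 12]
imul        [-96]
pop         []
bipush 8    [8]
bipush 5    [8, 5]
pop         [8]
bipush 59   [8, 59]
swap        [59, 8]
isub        [51]
bipush -22  [51, -22]
imul        [-1122]
bipush 9    [-1122, 9]
pop         [-1122]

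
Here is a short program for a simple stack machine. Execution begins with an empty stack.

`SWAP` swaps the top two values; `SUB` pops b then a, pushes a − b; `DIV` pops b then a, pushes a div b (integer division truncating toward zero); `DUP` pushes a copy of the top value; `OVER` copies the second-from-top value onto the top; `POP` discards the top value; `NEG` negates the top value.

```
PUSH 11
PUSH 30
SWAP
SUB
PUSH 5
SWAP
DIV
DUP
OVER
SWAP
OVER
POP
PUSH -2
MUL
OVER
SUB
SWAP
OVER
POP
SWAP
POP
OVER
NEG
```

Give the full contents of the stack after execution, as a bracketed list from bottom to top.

[0, 0, 0]

PUSH 11 -> 11
PUSH 30 -> 11 30
SWAP    -> 30 11
SUB     -> 19
PUSH 5  -> 19 5
SWAP    -> 5 19
DIV     -> 0
DUP     -> 0 0
OVER    -> 0 0 0
SWAP    -> 0 0 0
OVER    -> 0 0 0 0
POP     -> 0 0 0
PUSH -2 -> 0 0 0 -2
MUL     -> 0 0 0
OVER    -> 0 0 0 0
SUB     -> 0 0 0
SWAP    -> 0 0 0
OVER    -> 0 0 0 0
POP     -> 0 0 0
SWAP    -> 0 0 0
POP     -> 0 0
OVER    -> 0 0 0
NEG     -> 0 0 0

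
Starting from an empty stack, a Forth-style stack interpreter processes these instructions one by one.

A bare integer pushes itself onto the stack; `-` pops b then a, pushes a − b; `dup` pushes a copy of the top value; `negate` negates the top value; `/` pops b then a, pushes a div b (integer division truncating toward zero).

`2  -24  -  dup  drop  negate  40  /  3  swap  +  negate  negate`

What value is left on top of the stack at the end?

2      : [2]
-24    : [2, -24]
-      : [26]
dup    : [26, 26]
drop   : [26]
negate : [-26]
40     : [-26, 40]
/      : [0]
3      : [0, 3]
swap   : [3, 0]
+      : [3]
negate : [-3]
negate : [3]

3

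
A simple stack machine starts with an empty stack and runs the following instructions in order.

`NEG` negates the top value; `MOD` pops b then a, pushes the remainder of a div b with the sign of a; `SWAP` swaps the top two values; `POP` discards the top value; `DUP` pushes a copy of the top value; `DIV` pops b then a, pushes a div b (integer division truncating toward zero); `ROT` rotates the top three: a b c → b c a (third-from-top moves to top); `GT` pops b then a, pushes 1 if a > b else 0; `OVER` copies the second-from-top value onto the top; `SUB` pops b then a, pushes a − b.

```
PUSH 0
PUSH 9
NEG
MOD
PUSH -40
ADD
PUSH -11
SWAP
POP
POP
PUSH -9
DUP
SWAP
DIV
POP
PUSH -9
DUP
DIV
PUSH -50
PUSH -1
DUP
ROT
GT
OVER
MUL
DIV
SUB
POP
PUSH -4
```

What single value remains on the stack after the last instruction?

-4

PUSH 0   → 0
PUSH 9   → 0 9
NEG      → 0 -9
MOD      → 0
PUSH -40 → 0 -40
ADD      → -40
PUSH -11 → -40 -11
SWAP     → -11 -40
POP      → -11
POP      → (empty)
PUSH -9  → -9
DUP      → -9 -9
SWAP     → -9 -9
DIV      → 1
POP      → (empty)
PUSH -9  → -9
DUP      → -9 -9
DIV      → 1
PUSH -50 → 1 -50
PUSH -1  → 1 -50 -1
DUP      → 1 -50 -1 -1
ROT      → 1 -1 -1 -50
GT       → 1 -1 1
OVER     → 1 -1 1 -1
MUL      → 1 -1 -1
DIV      → 1 1
SUB      → 0
POP      → (empty)
PUSH -4  → -4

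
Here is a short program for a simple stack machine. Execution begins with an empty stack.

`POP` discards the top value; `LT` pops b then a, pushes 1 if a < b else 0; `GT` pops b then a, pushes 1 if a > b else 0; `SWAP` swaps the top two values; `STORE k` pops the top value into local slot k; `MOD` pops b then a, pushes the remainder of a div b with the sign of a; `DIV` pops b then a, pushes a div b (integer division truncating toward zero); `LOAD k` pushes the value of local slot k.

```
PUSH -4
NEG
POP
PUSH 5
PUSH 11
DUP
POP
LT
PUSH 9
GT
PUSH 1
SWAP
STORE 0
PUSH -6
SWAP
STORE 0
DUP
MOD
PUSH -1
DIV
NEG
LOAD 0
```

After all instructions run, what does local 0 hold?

PUSH -4 → -4
NEG     → 4
POP     → (empty)
PUSH 5  → 5
PUSH 11 → 5 11
DUP     → 5 11 11
POP     → 5 11
LT      → 1
PUSH 9  → 1 9
GT      → 0
PUSH 1  → 0 1
SWAP    → 1 0
STORE 0 → 1
PUSH -6 → 1 -6
SWAP    → -6 1
STORE 0 → -6
DUP     → -6 -6
MOD     → 0
PUSH -1 → 0 -1
DIV     → 0
NEG     → 0
LOAD 0  → 0 1

1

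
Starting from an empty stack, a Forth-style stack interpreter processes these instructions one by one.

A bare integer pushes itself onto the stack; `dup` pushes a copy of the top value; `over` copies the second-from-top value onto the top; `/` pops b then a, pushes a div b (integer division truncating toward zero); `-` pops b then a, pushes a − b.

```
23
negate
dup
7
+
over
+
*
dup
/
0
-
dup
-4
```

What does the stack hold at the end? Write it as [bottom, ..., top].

23     → [23]
negate → [-23]
dup    → [-23, -23]
7      → [-23, -23, 7]
+      → [-23, -16]
over   → [-23, -16, -23]
+      → [-23, -39]
*      → [897]
dup    → [897, 897]
/      → [1]
0      → [1, 0]
-      → [1]
dup    → [1, 1]
-4     → [1, 1, -4]

[1, 1, -4]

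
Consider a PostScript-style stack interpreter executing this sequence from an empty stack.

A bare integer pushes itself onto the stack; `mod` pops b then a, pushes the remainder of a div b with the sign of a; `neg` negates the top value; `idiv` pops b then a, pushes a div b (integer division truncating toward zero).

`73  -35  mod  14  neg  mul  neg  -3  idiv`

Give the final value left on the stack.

-14

73   → 73
-35  → 73 -35
mod  → 3
14   → 3 14
neg  → 3 -14
mul  → -42
neg  → 42
-3   → 42 -3
idiv → -14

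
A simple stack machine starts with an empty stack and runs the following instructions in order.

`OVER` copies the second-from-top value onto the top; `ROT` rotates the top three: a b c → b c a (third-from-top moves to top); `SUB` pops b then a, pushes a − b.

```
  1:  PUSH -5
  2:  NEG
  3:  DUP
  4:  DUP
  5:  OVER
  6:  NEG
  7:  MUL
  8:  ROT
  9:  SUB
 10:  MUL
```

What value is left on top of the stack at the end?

PUSH -5 : [-5]
NEG     : [5]
DUP     : [5, 5]
DUP     : [5, 5, 5]
OVER    : [5, 5, 5, 5]
NEG     : [5, 5, 5, -5]
MUL     : [5, 5, -25]
ROT     : [5, -25, 5]
SUB     : [5, -30]
MUL     : [-150]

-150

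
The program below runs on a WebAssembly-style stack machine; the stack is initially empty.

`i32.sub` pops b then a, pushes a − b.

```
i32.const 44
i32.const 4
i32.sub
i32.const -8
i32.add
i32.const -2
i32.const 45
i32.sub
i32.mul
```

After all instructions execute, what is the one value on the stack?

-1504

i32.const 44 → 44
i32.const 4  → 44 4
i32.sub      → 40
i32.const -8 → 40 -8
i32.add      → 32
i32.const -2 → 32 -2
i32.const 45 → 32 -2 45
i32.sub      → 32 -47
i32.mul      → -1504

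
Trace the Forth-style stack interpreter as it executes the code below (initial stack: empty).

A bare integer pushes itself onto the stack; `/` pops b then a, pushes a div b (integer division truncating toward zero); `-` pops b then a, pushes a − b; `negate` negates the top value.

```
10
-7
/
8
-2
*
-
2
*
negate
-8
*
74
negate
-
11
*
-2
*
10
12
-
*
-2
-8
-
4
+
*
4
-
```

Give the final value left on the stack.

138156

10     : [10]
-7     : [10, -7]
/      : [-1]
8      : [-1, 8]
-2     : [-1, 8, -2]
*      : [-1, -16]
-      : [15]
2      : [15, 2]
*      : [30]
negate : [-30]
-8     : [-30, -8]
*      : [240]
74     : [240, 74]
negate : [240, -74]
-      : [314]
11     : [314, 11]
*      : [3454]
-2     : [3454, -2]
*      : [-6908]
10     : [-6908, 10]
12     : [-6908, 10, 12]
-      : [-6908, -2]
*      : [13816]
-2     : [13816, -2]
-8     : [13816, -2, -8]
-      : [13816, 6]
4      : [13816, 6, 4]
+      : [13816, 10]
*      : [138160]
4      : [138160, 4]
-      : [138156]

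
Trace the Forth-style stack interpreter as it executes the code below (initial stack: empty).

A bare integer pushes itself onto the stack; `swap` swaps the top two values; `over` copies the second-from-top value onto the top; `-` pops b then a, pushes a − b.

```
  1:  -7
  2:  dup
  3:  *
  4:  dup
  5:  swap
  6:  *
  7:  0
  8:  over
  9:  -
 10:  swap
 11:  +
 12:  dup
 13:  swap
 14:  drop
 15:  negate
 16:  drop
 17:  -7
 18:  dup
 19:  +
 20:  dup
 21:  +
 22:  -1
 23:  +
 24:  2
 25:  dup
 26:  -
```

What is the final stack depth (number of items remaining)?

2

-7     → [-7]
dup    → [-7, -7]
*      → [49]
dup    → [49, 49]
swap   → [49, 49]
*      → [2401]
0      → [2401, 0]
over   → [2401, 0, 2401]
-      → [2401, -2401]
swap   → [-2401, 2401]
+      → [0]
dup    → [0, 0]
swap   → [0, 0]
drop   → [0]
negate → [0]
drop   → []
-7     → [-7]
dup    → [-7, -7]
+      → [-14]
dup    → [-14, -14]
+      → [-28]
-1     → [-28, -1]
+      → [-29]
2      → [-29, 2]
dup    → [-29, 2, 2]
-      → [-29, 0]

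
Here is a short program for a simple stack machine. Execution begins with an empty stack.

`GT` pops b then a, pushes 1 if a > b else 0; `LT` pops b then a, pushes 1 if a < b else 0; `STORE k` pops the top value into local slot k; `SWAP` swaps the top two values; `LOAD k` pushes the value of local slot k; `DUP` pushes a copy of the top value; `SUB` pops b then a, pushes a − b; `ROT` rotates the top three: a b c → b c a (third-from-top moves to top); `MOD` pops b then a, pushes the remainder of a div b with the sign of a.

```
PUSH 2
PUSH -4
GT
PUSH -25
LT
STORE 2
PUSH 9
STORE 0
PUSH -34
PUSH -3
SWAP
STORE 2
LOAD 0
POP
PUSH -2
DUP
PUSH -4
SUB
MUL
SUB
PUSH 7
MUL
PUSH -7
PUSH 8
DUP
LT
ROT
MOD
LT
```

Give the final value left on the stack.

1

PUSH 2   : 2
PUSH -4  : 2 -4
GT       : 1
PUSH -25 : 1 -25
LT       : 0
STORE 2  : (empty)
PUSH 9   : 9
STORE 0  : (empty)
PUSH -34 : -34
PUSH -3  : -34 -3
SWAP     : -3 -34
STORE 2  : -3
LOAD 0   : -3 9
POP      : -3
PUSH -2  : -3 -2
DUP      : -3 -2 -2
PUSH -4  : -3 -2 -2 -4
SUB      : -3 -2 2
MUL      : -3 -4
SUB      : 1
PUSH 7   : 1 7
MUL      : 7
PUSH -7  : 7 -7
PUSH 8   : 7 -7 8
DUP      : 7 -7 8 8
LT       : 7 -7 0
ROT      : -7 0 7
MOD      : -7 0
LT       : 1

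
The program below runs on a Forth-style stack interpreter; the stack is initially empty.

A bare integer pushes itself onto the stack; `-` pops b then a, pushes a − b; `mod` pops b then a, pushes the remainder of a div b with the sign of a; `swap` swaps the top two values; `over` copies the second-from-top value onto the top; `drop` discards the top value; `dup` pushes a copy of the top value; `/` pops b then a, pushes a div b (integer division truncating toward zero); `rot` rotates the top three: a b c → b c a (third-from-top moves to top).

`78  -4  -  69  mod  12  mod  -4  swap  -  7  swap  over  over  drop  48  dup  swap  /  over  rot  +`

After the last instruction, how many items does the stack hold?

78   → 78
-4   → 78 -4
-    → 82
69   → 82 69
mod  → 13
12   → 13 12
mod  → 1
-4   → 1 -4
swap → -4 1
-    → -5
7    → -5 7
swap → 7 -5
over → 7 -5 7
over → 7 -5 7 -5
drop → 7 -5 7
48   → 7 -5 7 48
dup  → 7 -5 7 48 48
swap → 7 -5 7 48 48
/    → 7 -5 7 1
over → 7 -5 7 1 7
rot  → 7 -5 1 7 7
+    → 7 -5 1 14

4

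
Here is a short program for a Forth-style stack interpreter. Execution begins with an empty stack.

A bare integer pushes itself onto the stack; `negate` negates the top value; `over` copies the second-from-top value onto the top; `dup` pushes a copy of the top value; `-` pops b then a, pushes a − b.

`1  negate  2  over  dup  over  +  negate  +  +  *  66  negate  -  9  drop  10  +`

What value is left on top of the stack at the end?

73

1      -> [1]
negate -> [-1]
2      -> [-1, 2]
over   -> [-1, 2, -1]
dup    -> [-1, 2, -1, -1]
over   -> [-1, 2, -1, -1, -1]
+      -> [-1, 2, -1, -2]
negate -> [-1, 2, -1, 2]
+      -> [-1, 2, 1]
+      -> [-1, 3]
*      -> [-3]
66     -> [-3, 66]
negate -> [-3, -66]
-      -> [63]
9      -> [63, 9]
drop   -> [63]
10     -> [63, 10]
+      -> [73]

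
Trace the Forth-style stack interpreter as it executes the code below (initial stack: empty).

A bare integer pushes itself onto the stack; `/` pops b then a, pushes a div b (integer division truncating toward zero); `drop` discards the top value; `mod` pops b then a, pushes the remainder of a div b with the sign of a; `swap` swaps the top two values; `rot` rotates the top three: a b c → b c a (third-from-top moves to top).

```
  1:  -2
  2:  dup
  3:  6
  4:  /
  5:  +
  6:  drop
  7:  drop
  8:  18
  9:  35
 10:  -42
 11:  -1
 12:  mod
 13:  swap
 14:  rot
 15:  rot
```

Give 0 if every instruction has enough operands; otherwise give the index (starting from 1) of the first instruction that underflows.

7

-2    [-2]
dup   [-2, -2]
6     [-2, -2, 6]
/     [-2, 0]
+     [-2]
drop  []
drop  — needs 1 operand, stack has 0 → underflow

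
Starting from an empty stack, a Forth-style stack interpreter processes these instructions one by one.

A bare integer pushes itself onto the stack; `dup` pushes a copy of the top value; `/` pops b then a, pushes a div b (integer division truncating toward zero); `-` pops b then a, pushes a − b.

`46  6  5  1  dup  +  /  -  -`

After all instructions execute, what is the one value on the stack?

42

46  → 46
6   → 46 6
5   → 46 6 5
1   → 46 6 5 1
dup → 46 6 5 1 1
+   → 46 6 5 2
/   → 46 6 2
-   → 46 4
-   → 42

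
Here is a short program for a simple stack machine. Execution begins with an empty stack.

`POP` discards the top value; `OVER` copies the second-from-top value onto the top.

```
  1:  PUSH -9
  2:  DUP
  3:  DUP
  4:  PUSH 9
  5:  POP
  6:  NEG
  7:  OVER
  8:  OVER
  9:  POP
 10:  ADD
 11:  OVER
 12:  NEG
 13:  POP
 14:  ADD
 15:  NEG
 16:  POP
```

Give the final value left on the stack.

-9

PUSH -9  -9
DUP      -9 -9
DUP      -9 -9 -9
PUSH 9   -9 -9 -9 9
POP      -9 -9 -9
NEG      -9 -9 9
OVER     -9 -9 9 -9
OVER     -9 -9 9 -9 9
POP      -9 -9 9 -9
ADD      -9 -9 0
OVER     -9 -9 0 -9
NEG      -9 -9 0 9
POP      -9 -9 0
ADD      -9 -9
NEG      -9 9
POP      -9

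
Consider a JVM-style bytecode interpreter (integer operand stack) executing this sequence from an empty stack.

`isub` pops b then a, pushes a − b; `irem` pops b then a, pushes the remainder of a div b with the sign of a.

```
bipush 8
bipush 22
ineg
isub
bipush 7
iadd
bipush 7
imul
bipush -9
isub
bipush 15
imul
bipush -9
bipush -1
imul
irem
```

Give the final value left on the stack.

bipush 8   [8]
bipush 22  [8, 22]
ineg       [8, -22]
isub       [30]
bipush 7   [30, 7]
iadd       [37]
bipush 7   [37, 7]
imul       [259]
bipush -9  [259, -9]
isub       [268]
bipush 15  [268, 15]
imul       [4020]
bipush -9  [4020, -9]
bipush -1  [4020, -9, -1]
imul       [4020, 9]
irem       [6]

6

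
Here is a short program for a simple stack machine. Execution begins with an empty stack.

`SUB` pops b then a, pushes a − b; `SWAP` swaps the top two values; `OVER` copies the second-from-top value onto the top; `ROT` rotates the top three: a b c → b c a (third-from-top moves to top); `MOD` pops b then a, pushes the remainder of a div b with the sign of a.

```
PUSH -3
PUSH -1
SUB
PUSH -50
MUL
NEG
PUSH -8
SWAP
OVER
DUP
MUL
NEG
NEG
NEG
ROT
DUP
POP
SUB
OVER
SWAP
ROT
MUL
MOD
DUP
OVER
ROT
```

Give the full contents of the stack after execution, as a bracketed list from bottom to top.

PUSH -3  : -3
PUSH -1  : -3 -1
SUB      : -2
PUSH -50 : -2 -50
MUL      : 100
NEG      : -100
PUSH -8  : -100 -8
SWAP     : -8 -100
OVER     : -8 -100 -8
DUP      : -8 -100 -8 -8
MUL      : -8 -100 64
NEG      : -8 -100 -64
NEG      : -8 -100 64
NEG      : -8 -100 -64
ROT      : -100 -64 -8
DUP      : -100 -64 -8 -8
POP      : -100 -64 -8
SUB      : -100 -56
OVER     : -100 -56 -100
SWAP     : -100 -100 -56
ROT      : -100 -56 -100
MUL      : -100 5600
MOD      : -100
DUP      : -100 -100
OVER     : -100 -100 -100
ROT      : -100 -100 -100

[-100, -100, -100]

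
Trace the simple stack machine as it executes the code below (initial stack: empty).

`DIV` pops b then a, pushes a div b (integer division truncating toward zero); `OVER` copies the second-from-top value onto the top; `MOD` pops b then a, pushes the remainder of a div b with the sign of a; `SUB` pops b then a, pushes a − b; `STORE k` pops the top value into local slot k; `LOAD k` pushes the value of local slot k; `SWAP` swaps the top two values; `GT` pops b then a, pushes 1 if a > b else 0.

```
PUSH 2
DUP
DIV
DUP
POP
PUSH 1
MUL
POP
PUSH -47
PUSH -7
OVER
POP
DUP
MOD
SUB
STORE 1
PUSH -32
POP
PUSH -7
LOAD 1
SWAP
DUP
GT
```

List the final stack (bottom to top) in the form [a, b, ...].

PUSH 2   : 2
DUP      : 2 2
DIV      : 1
DUP      : 1 1
POP      : 1
PUSH 1   : 1 1
MUL      : 1
POP      : (empty)
PUSH -47 : -47
PUSH -7  : -47 -7
OVER     : -47 -7 -47
POP      : -47 -7
DUP      : -47 -7 -7
MOD      : -47 0
SUB      : -47
STORE 1  : (empty)
PUSH -32 : -32
POP      : (empty)
PUSH -7  : -7
LOAD 1   : -7 -47
SWAP     : -47 -7
DUP      : -47 -7 -7
GT       : -47 0

[-47, 0]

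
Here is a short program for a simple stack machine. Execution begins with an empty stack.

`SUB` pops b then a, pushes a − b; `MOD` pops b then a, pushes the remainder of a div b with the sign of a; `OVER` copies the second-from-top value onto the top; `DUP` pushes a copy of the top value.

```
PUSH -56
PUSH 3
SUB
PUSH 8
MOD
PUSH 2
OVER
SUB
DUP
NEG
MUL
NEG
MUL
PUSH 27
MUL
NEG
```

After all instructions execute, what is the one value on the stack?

PUSH -56 -> [-56]
PUSH 3   -> [-56, 3]
SUB      -> [-59]
PUSH 8   -> [-59, 8]
MOD      -> [-3]
PUSH 2   -> [-3, 2]
OVER     -> [-3, 2, -3]
SUB      -> [-3, 5]
DUP      -> [-3, 5, 5]
NEG      -> [-3, 5, -5]
MUL      -> [-3, -25]
NEG      -> [-3, 25]
MUL      -> [-75]
PUSH 27  -> [-75, 27]
MUL      -> [-2025]
NEG      -> [2025]

2025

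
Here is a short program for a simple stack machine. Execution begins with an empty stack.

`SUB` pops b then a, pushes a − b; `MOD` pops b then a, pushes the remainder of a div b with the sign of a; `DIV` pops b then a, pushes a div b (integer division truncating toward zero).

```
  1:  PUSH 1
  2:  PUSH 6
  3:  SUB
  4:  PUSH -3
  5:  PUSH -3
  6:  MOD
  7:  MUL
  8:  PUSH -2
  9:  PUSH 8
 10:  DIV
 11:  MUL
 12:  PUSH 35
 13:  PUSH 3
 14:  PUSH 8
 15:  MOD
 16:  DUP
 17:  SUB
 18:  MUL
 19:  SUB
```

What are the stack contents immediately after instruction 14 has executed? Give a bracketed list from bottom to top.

PUSH 1   [1]
PUSH 6   [1, 6]
SUB      [-5]
PUSH -3  [-5, -3]
PUSH -3  [-5, -3, -3]
MOD      [-5, 0]
MUL      [0]
PUSH -2  [0, -2]
PUSH 8   [0, -2, 8]
DIV      [0, 0]
MUL      [0]
PUSH 35  [0, 35]
PUSH 3   [0, 35, 3]
PUSH 8   [0, 35, 3, 8]

[0, 35, 3, 8]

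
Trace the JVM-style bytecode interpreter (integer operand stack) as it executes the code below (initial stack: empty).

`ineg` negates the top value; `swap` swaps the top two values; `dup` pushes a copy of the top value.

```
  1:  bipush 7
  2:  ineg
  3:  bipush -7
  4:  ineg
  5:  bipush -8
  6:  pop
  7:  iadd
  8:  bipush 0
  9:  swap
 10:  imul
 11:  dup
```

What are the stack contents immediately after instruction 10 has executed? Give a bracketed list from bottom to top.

bipush 7  → [7]
ineg      → [-7]
bipush -7 → [-7, -7]
ineg      → [-7, 7]
bipush -8 → [-7, 7, -8]
pop       → [-7, 7]
iadd      → [0]
bipush 0  → [0, 0]
swap      → [0, 0]
imul      → [0]

[0]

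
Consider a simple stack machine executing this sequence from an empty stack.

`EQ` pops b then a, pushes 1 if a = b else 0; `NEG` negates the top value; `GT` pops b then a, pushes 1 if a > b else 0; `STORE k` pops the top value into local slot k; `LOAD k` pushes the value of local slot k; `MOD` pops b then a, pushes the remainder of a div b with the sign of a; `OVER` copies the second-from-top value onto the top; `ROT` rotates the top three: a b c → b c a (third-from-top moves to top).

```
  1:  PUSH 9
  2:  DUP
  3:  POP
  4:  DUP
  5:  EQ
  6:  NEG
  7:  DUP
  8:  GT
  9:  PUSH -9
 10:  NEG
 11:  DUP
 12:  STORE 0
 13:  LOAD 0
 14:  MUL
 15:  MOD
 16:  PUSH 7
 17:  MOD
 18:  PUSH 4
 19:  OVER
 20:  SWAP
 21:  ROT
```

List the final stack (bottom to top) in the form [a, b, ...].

PUSH 9  : 9
DUP     : 9 9
POP     : 9
DUP     : 9 9
EQ      : 1
NEG     : -1
DUP     : -1 -1
GT      : 0
PUSH -9 : 0 -9
NEG     : 0 9
DUP     : 0 9 9
STORE 0 : 0 9
LOAD 0  : 0 9 9
MUL     : 0 81
MOD     : 0
PUSH 7  : 0 7
MOD     : 0
PUSH 4  : 0 4
OVER    : 0 4 0
SWAP    : 0 0 4
ROT     : 0 4 0

[0, 4, 0]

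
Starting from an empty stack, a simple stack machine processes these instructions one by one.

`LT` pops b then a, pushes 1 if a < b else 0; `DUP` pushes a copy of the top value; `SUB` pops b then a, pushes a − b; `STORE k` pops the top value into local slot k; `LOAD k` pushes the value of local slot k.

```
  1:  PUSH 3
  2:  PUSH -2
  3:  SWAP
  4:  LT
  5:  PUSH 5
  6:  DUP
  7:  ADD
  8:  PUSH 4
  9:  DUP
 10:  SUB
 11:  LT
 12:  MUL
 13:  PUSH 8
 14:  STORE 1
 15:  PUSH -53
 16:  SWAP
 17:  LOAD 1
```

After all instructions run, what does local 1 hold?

8

PUSH 3    [3]
PUSH -2   [3, -2]
SWAP      [-2, 3]
LT        [1]
PUSH 5    [1, 5]
DUP       [1, 5, 5]
ADD       [1, 10]
PUSH 4    [1, 10, 4]
DUP       [1, 10, 4, 4]
SUB       [1, 10, 0]
LT        [1, 0]
MUL       [0]
PUSH 8    [0, 8]
STORE 1   [0]
PUSH -53  [0, -53]
SWAP      [-53, 0]
LOAD 1    [-53, 0, 8]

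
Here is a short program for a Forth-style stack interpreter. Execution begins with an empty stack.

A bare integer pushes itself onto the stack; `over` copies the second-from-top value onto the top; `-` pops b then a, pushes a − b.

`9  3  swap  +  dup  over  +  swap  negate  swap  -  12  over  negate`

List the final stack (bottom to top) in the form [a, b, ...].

[-36, 12, 36]

9      -> [9]
3      -> [9, 3]
swap   -> [3, 9]
+      -> [12]
dup    -> [12, 12]
over   -> [12, 12, 12]
+      -> [12, 24]
swap   -> [24, 12]
negate -> [24, -12]
swap   -> [-12, 24]
-      -> [-36]
12     -> [-36, 12]
over   -> [-36, 12, -36]
negate -> [-36, 12, 36]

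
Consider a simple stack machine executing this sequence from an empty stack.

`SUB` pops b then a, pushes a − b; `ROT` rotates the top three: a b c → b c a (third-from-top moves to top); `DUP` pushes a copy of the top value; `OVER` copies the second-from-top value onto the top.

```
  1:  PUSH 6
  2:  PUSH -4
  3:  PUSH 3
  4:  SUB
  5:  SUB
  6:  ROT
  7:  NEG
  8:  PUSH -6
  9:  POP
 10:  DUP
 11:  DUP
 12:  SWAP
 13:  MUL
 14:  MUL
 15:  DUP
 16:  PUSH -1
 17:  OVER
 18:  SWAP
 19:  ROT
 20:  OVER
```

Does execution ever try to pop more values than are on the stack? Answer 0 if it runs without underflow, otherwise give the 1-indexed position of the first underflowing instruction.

PUSH 6  → 6
PUSH -4 → 6 -4
PUSH 3  → 6 -4 3
SUB     → 6 -7
SUB     → 13
ROT  — needs 3 operands, stack has 1 → underflow

6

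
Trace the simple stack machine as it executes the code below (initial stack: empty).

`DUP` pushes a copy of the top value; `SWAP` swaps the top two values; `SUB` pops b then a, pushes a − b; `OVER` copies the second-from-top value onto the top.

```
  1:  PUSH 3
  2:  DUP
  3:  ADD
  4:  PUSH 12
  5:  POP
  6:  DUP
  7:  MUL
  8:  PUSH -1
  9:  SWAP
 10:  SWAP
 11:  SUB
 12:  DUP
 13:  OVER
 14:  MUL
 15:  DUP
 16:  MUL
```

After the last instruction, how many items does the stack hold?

PUSH 3   3
DUP      3 3
ADD      6
PUSH 12  6 12
POP      6
DUP      6 6
MUL      36
PUSH -1  36 -1
SWAP     -1 36
SWAP     36 -1
SUB      37
DUP      37 37
OVER     37 37 37
MUL      37 1369
DUP      37 1369 1369
MUL      37 1874161

2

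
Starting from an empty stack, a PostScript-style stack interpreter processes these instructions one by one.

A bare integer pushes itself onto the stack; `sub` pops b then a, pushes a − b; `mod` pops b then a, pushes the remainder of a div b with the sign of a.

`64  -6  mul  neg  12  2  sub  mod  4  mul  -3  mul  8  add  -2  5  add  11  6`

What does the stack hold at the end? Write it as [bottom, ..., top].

[-40, 3, 11, 6]

64  : 64
-6  : 64 -6
mul : -384
neg : 384
12  : 384 12
2   : 384 12 2
sub : 384 10
mod : 4
4   : 4 4
mul : 16
-3  : 16 -3
mul : -48
8   : -48 8
add : -40
-2  : -40 -2
5   : -40 -2 5
add : -40 3
11  : -40 3 11
6   : -40 3 11 6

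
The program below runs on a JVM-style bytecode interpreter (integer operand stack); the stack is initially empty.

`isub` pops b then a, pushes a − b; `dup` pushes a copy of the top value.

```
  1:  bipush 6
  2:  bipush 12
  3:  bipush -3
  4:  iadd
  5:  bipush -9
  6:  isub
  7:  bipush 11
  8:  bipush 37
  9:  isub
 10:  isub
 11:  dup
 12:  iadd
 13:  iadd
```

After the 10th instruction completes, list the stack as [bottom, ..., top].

bipush 6  → 6
bipush 12 → 6 12
bipush -3 → 6 12 -3
iadd      → 6 9
bipush -9 → 6 9 -9
isub      → 6 18
bipush 11 → 6 18 11
bipush 37 → 6 18 11 37
isub      → 6 18 -26
isub      → 6 44

[6, 44]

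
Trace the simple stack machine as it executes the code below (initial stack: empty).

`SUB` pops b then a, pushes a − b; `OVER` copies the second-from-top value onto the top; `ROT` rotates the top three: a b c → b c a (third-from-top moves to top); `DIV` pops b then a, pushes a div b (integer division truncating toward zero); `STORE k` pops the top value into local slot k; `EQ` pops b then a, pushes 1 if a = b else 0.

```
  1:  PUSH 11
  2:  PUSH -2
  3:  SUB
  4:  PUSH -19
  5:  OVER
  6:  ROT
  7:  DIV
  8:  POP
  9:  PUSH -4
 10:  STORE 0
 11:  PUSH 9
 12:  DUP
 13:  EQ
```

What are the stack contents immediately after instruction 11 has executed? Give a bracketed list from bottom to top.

[-19, 9]

PUSH 11   11
PUSH -2   11 -2
SUB       13
PUSH -19  13 -19
OVER      13 -19 13
ROT       -19 13 13
DIV       -19 1
POP       -19
PUSH -4   -19 -4
STORE 0   -19
PUSH 9    -19 9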